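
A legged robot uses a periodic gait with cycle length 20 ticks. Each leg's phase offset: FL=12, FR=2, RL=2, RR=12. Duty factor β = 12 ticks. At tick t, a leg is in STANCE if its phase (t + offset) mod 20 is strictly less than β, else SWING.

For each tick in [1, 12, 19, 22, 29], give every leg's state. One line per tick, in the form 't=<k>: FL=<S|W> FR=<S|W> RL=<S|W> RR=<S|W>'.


t=1: FL=W FR=S RL=S RR=W
t=12: FL=S FR=W RL=W RR=S
t=19: FL=S FR=S RL=S RR=S
t=22: FL=W FR=S RL=S RR=W
t=29: FL=S FR=S RL=S RR=S

t=1: phase=(13,3,3,13) vs β=12 → FL=W FR=S RL=S RR=W
t=12: phase=(4,14,14,4) vs β=12 → FL=S FR=W RL=W RR=S
t=19: phase=(11,1,1,11) vs β=12 → FL=S FR=S RL=S RR=S
t=22: phase=(14,4,4,14) vs β=12 → FL=W FR=S RL=S RR=W
t=29: phase=(1,11,11,1) vs β=12 → FL=S FR=S RL=S RR=S


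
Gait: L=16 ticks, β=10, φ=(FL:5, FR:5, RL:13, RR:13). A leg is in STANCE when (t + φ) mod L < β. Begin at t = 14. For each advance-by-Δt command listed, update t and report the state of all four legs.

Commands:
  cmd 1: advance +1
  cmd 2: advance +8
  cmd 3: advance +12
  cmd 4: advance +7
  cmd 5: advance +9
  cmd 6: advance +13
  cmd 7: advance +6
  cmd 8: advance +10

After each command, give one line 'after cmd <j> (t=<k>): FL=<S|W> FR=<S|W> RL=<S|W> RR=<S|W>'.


start t=14: FL=S FR=S RL=W RR=W
cmd 1: advance +1 → t=15, phase=(4,4,12,12) → FL=S FR=S RL=W RR=W
cmd 2: advance +8 → t=23, phase=(12,12,4,4) → FL=W FR=W RL=S RR=S
cmd 3: advance +12 → t=35, phase=(8,8,0,0) → FL=S FR=S RL=S RR=S
cmd 4: advance +7 → t=42, phase=(15,15,7,7) → FL=W FR=W RL=S RR=S
cmd 5: advance +9 → t=51, phase=(8,8,0,0) → FL=S FR=S RL=S RR=S
cmd 6: advance +13 → t=64, phase=(5,5,13,13) → FL=S FR=S RL=W RR=W
cmd 7: advance +6 → t=70, phase=(11,11,3,3) → FL=W FR=W RL=S RR=S
cmd 8: advance +10 → t=80, phase=(5,5,13,13) → FL=S FR=S RL=W RR=W

after cmd 1 (t=15): FL=S FR=S RL=W RR=W
after cmd 2 (t=23): FL=W FR=W RL=S RR=S
after cmd 3 (t=35): FL=S FR=S RL=S RR=S
after cmd 4 (t=42): FL=W FR=W RL=S RR=S
after cmd 5 (t=51): FL=S FR=S RL=S RR=S
after cmd 6 (t=64): FL=S FR=S RL=W RR=W
after cmd 7 (t=70): FL=W FR=W RL=S RR=S
after cmd 8 (t=80): FL=S FR=S RL=W RR=W


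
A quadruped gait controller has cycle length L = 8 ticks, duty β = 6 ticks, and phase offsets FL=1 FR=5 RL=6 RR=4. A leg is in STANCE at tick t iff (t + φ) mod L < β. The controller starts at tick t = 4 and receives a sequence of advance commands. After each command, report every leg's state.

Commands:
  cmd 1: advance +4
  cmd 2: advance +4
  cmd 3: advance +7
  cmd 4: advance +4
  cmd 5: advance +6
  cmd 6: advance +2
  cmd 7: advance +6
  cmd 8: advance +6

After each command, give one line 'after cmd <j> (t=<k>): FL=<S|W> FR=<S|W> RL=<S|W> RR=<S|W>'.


after cmd 1 (t=8): FL=S FR=S RL=W RR=S
after cmd 2 (t=12): FL=S FR=S RL=S RR=S
after cmd 3 (t=19): FL=S FR=S RL=S RR=W
after cmd 4 (t=23): FL=S FR=S RL=S RR=S
after cmd 5 (t=29): FL=W FR=S RL=S RR=S
after cmd 6 (t=31): FL=S FR=S RL=S RR=S
after cmd 7 (t=37): FL=W FR=S RL=S RR=S
after cmd 8 (t=43): FL=S FR=S RL=S RR=W

start t=4: FL=S FR=S RL=S RR=S
cmd 1: advance +4 → t=8, phase=(1,5,6,4) → FL=S FR=S RL=W RR=S
cmd 2: advance +4 → t=12, phase=(5,1,2,0) → FL=S FR=S RL=S RR=S
cmd 3: advance +7 → t=19, phase=(4,0,1,7) → FL=S FR=S RL=S RR=W
cmd 4: advance +4 → t=23, phase=(0,4,5,3) → FL=S FR=S RL=S RR=S
cmd 5: advance +6 → t=29, phase=(6,2,3,1) → FL=W FR=S RL=S RR=S
cmd 6: advance +2 → t=31, phase=(0,4,5,3) → FL=S FR=S RL=S RR=S
cmd 7: advance +6 → t=37, phase=(6,2,3,1) → FL=W FR=S RL=S RR=S
cmd 8: advance +6 → t=43, phase=(4,0,1,7) → FL=S FR=S RL=S RR=W


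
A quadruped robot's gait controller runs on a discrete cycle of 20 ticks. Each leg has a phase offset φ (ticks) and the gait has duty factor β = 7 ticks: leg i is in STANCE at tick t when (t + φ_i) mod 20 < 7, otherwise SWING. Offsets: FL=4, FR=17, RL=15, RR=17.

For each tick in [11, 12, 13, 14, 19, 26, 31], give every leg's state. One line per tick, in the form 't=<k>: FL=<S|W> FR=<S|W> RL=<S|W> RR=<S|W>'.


t=11: phase=(15,8,6,8) vs β=7 → FL=W FR=W RL=S RR=W
t=12: phase=(16,9,7,9) vs β=7 → FL=W FR=W RL=W RR=W
t=13: phase=(17,10,8,10) vs β=7 → FL=W FR=W RL=W RR=W
t=14: phase=(18,11,9,11) vs β=7 → FL=W FR=W RL=W RR=W
t=19: phase=(3,16,14,16) vs β=7 → FL=S FR=W RL=W RR=W
t=26: phase=(10,3,1,3) vs β=7 → FL=W FR=S RL=S RR=S
t=31: phase=(15,8,6,8) vs β=7 → FL=W FR=W RL=S RR=W

t=11: FL=W FR=W RL=S RR=W
t=12: FL=W FR=W RL=W RR=W
t=13: FL=W FR=W RL=W RR=W
t=14: FL=W FR=W RL=W RR=W
t=19: FL=S FR=W RL=W RR=W
t=26: FL=W FR=S RL=S RR=S
t=31: FL=W FR=W RL=S RR=W


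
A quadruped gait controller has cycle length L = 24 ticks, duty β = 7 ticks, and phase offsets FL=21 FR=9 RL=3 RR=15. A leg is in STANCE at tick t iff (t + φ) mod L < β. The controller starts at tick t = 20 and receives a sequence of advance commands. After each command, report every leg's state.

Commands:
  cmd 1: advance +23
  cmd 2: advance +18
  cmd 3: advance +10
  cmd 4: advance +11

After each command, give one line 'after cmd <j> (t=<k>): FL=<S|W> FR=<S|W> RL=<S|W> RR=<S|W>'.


start t=20: FL=W FR=S RL=W RR=W
cmd 1: advance +23 → t=43, phase=(16,4,22,10) → FL=W FR=S RL=W RR=W
cmd 2: advance +18 → t=61, phase=(10,22,16,4) → FL=W FR=W RL=W RR=S
cmd 3: advance +10 → t=71, phase=(20,8,2,14) → FL=W FR=W RL=S RR=W
cmd 4: advance +11 → t=82, phase=(7,19,13,1) → FL=W FR=W RL=W RR=S

after cmd 1 (t=43): FL=W FR=S RL=W RR=W
after cmd 2 (t=61): FL=W FR=W RL=W RR=S
after cmd 3 (t=71): FL=W FR=W RL=S RR=W
after cmd 4 (t=82): FL=W FR=W RL=W RR=S


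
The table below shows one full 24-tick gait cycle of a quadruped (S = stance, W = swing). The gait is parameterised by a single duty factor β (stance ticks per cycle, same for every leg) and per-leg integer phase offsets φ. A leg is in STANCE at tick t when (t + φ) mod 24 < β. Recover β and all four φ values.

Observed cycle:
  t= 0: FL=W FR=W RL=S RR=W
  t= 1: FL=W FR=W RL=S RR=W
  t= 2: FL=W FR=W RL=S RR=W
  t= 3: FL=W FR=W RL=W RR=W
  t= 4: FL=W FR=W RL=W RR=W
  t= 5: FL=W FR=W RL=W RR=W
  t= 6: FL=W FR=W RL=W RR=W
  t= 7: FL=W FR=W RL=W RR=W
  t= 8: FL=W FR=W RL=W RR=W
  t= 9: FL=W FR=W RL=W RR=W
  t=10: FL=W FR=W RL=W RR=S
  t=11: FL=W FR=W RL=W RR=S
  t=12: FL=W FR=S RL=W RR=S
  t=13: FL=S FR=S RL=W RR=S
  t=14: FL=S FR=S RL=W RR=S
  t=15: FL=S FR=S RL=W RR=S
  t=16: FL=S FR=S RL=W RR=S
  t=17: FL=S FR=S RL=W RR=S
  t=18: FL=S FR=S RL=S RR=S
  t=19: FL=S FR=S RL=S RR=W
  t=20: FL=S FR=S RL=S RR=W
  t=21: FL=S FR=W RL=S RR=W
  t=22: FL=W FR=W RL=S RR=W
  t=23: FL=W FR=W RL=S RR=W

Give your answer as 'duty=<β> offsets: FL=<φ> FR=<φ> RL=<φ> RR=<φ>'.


duty β = stance ticks per leg = 9
FL: stance ticks = 9; W→S at t=13 → φ=11
FR: stance ticks = 9; W→S at t=12 → φ=12
RL: stance ticks = 9; W→S at t=18 → φ=6
RR: stance ticks = 9; W→S at t=10 → φ=14

duty=9 offsets: FL=11 FR=12 RL=6 RR=14


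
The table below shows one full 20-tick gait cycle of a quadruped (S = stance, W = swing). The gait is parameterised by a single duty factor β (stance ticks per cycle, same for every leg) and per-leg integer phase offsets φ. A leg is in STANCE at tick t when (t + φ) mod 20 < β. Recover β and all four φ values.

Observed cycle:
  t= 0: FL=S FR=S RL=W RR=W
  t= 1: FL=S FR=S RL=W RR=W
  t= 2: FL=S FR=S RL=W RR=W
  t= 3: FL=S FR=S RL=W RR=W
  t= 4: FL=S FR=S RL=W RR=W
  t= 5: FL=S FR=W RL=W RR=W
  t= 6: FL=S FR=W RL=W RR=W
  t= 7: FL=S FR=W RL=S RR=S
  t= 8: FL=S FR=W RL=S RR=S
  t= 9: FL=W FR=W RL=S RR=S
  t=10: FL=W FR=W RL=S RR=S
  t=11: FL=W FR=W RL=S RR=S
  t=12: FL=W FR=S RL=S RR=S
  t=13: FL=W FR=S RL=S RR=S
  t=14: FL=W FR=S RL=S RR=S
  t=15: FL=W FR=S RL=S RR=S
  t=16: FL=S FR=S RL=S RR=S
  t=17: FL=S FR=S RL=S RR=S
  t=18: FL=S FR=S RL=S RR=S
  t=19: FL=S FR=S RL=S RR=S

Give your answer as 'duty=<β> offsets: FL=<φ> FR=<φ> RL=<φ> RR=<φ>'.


duty=13 offsets: FL=4 FR=8 RL=13 RR=13

duty β = stance ticks per leg = 13
FL: stance ticks = 13; W→S at t=16 → φ=4
FR: stance ticks = 13; W→S at t=12 → φ=8
RL: stance ticks = 13; W→S at t=7 → φ=13
RR: stance ticks = 13; W→S at t=7 → φ=13


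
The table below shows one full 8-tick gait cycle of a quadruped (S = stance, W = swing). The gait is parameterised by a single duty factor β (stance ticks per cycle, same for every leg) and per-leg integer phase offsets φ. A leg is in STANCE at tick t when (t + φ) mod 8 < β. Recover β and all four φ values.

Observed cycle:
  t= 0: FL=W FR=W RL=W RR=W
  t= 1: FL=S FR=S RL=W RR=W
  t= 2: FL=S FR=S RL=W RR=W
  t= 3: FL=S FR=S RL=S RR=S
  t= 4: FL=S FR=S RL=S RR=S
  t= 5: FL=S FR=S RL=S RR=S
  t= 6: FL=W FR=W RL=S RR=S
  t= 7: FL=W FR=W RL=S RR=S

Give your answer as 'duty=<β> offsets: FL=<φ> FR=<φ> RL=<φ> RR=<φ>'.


duty=5 offsets: FL=7 FR=7 RL=5 RR=5

duty β = stance ticks per leg = 5
FL: stance ticks = 5; W→S at t=1 → φ=7
FR: stance ticks = 5; W→S at t=1 → φ=7
RL: stance ticks = 5; W→S at t=3 → φ=5
RR: stance ticks = 5; W→S at t=3 → φ=5


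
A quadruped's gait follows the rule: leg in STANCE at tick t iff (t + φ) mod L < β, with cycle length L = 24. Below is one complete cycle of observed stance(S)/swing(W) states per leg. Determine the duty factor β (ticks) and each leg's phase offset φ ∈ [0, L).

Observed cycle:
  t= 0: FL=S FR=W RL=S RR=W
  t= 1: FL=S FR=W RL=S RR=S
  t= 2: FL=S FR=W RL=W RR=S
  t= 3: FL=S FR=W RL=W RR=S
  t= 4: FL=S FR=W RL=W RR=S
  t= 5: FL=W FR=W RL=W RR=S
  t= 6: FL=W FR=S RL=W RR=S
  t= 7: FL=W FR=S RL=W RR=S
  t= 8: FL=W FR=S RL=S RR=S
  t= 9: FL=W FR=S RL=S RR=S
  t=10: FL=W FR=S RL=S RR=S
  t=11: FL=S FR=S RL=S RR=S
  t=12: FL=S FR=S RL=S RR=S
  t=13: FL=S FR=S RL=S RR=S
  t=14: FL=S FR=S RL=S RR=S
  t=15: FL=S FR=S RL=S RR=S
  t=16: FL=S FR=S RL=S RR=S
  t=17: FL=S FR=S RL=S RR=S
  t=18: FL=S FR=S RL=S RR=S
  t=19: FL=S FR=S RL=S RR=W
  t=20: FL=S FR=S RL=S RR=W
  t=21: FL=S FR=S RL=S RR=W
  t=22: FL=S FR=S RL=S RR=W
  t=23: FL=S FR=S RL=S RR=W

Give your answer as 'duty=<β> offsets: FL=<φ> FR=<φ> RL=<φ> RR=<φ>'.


duty=18 offsets: FL=13 FR=18 RL=16 RR=23

duty β = stance ticks per leg = 18
FL: stance ticks = 18; W→S at t=11 → φ=13
FR: stance ticks = 18; W→S at t=6 → φ=18
RL: stance ticks = 18; W→S at t=8 → φ=16
RR: stance ticks = 18; W→S at t=1 → φ=23


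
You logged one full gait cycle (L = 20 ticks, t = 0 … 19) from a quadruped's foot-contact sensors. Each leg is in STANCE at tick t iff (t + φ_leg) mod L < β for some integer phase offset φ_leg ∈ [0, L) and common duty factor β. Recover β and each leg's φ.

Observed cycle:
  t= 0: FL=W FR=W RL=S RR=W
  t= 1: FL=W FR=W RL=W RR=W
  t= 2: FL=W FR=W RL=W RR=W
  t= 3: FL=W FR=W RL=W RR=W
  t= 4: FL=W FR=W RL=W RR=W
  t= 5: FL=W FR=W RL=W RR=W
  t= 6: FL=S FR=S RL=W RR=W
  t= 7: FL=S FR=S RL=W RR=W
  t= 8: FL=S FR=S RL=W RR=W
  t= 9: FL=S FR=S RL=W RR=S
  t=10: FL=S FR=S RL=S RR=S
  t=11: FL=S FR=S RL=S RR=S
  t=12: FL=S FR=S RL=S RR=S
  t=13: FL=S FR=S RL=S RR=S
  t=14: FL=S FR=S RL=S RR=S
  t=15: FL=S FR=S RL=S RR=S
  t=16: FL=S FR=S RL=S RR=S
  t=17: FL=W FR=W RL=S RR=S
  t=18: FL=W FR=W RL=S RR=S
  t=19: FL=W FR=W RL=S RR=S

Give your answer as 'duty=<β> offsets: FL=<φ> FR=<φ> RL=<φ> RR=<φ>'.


duty=11 offsets: FL=14 FR=14 RL=10 RR=11

duty β = stance ticks per leg = 11
FL: stance ticks = 11; W→S at t=6 → φ=14
FR: stance ticks = 11; W→S at t=6 → φ=14
RL: stance ticks = 11; W→S at t=10 → φ=10
RR: stance ticks = 11; W→S at t=9 → φ=11


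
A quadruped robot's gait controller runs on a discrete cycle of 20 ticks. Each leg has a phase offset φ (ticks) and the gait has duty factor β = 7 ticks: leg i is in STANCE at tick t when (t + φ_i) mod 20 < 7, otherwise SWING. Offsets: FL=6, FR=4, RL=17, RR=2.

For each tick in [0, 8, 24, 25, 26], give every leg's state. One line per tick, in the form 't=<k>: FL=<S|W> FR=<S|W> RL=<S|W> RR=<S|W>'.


t=0: FL=S FR=S RL=W RR=S
t=8: FL=W FR=W RL=S RR=W
t=24: FL=W FR=W RL=S RR=S
t=25: FL=W FR=W RL=S RR=W
t=26: FL=W FR=W RL=S RR=W

t=0: phase=(6,4,17,2) vs β=7 → FL=S FR=S RL=W RR=S
t=8: phase=(14,12,5,10) vs β=7 → FL=W FR=W RL=S RR=W
t=24: phase=(10,8,1,6) vs β=7 → FL=W FR=W RL=S RR=S
t=25: phase=(11,9,2,7) vs β=7 → FL=W FR=W RL=S RR=W
t=26: phase=(12,10,3,8) vs β=7 → FL=W FR=W RL=S RR=W


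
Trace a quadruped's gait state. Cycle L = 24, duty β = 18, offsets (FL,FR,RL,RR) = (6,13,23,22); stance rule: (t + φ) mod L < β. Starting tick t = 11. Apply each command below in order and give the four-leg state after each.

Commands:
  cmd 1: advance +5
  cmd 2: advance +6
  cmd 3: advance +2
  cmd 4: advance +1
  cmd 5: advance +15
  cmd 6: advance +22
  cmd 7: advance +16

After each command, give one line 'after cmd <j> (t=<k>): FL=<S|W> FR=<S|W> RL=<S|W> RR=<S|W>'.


after cmd 1 (t=16): FL=W FR=S RL=S RR=S
after cmd 2 (t=22): FL=S FR=S RL=W RR=W
after cmd 3 (t=24): FL=S FR=S RL=W RR=W
after cmd 4 (t=25): FL=S FR=S RL=S RR=W
after cmd 5 (t=40): FL=W FR=S RL=S RR=S
after cmd 6 (t=62): FL=W FR=S RL=S RR=S
after cmd 7 (t=78): FL=S FR=W RL=S RR=S

start t=11: FL=S FR=S RL=S RR=S
cmd 1: advance +5 → t=16, phase=(22,5,15,14) → FL=W FR=S RL=S RR=S
cmd 2: advance +6 → t=22, phase=(4,11,21,20) → FL=S FR=S RL=W RR=W
cmd 3: advance +2 → t=24, phase=(6,13,23,22) → FL=S FR=S RL=W RR=W
cmd 4: advance +1 → t=25, phase=(7,14,0,23) → FL=S FR=S RL=S RR=W
cmd 5: advance +15 → t=40, phase=(22,5,15,14) → FL=W FR=S RL=S RR=S
cmd 6: advance +22 → t=62, phase=(20,3,13,12) → FL=W FR=S RL=S RR=S
cmd 7: advance +16 → t=78, phase=(12,19,5,4) → FL=S FR=W RL=S RR=S


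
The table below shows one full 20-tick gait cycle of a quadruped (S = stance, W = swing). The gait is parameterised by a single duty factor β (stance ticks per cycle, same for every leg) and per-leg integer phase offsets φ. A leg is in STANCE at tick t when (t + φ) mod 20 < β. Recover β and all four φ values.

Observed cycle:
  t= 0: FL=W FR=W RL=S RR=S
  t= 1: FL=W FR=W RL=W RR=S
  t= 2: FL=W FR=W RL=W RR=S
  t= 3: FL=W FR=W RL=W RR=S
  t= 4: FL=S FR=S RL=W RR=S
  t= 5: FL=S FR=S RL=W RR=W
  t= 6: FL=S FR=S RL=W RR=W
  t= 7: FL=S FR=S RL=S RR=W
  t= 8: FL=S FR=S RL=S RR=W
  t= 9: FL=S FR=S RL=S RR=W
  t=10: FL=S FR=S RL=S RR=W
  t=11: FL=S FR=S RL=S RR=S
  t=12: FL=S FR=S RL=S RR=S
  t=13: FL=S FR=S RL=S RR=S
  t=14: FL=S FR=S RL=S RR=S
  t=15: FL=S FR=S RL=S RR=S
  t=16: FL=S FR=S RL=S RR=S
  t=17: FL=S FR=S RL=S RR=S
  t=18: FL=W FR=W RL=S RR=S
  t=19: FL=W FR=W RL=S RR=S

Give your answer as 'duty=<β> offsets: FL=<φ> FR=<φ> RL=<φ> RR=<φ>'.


duty β = stance ticks per leg = 14
FL: stance ticks = 14; W→S at t=4 → φ=16
FR: stance ticks = 14; W→S at t=4 → φ=16
RL: stance ticks = 14; W→S at t=7 → φ=13
RR: stance ticks = 14; W→S at t=11 → φ=9

duty=14 offsets: FL=16 FR=16 RL=13 RR=9


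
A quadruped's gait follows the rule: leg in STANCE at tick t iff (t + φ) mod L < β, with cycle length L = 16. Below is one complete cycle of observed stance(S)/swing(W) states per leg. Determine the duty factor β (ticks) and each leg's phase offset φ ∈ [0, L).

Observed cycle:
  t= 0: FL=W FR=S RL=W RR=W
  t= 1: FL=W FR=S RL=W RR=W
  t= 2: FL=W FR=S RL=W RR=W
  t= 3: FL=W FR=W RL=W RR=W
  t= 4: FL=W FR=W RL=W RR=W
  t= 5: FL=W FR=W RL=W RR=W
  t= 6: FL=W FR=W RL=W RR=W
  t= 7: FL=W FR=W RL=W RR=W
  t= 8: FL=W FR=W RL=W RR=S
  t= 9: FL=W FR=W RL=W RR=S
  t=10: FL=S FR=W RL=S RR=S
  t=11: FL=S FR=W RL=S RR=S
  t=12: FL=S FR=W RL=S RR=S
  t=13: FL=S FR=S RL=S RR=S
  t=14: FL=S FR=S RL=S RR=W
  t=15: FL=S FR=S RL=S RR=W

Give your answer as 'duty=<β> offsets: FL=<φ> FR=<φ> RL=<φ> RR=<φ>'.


duty β = stance ticks per leg = 6
FL: stance ticks = 6; W→S at t=10 → φ=6
FR: stance ticks = 6; W→S at t=13 → φ=3
RL: stance ticks = 6; W→S at t=10 → φ=6
RR: stance ticks = 6; W→S at t=8 → φ=8

duty=6 offsets: FL=6 FR=3 RL=6 RR=8


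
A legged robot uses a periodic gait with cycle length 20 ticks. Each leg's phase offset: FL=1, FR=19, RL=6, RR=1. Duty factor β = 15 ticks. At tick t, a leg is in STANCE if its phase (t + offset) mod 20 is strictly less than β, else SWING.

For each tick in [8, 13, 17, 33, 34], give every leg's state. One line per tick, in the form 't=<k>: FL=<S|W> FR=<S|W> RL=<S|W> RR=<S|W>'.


t=8: FL=S FR=S RL=S RR=S
t=13: FL=S FR=S RL=W RR=S
t=17: FL=W FR=W RL=S RR=W
t=33: FL=S FR=S RL=W RR=S
t=34: FL=W FR=S RL=S RR=W

t=8: phase=(9,7,14,9) vs β=15 → FL=S FR=S RL=S RR=S
t=13: phase=(14,12,19,14) vs β=15 → FL=S FR=S RL=W RR=S
t=17: phase=(18,16,3,18) vs β=15 → FL=W FR=W RL=S RR=W
t=33: phase=(14,12,19,14) vs β=15 → FL=S FR=S RL=W RR=S
t=34: phase=(15,13,0,15) vs β=15 → FL=W FR=S RL=S RR=W


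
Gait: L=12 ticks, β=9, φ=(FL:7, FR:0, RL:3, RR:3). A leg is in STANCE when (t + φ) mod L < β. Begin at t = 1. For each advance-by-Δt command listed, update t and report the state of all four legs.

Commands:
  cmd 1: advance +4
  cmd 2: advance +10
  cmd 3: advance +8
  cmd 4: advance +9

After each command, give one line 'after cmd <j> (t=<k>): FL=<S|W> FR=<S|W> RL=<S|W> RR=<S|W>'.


start t=1: FL=S FR=S RL=S RR=S
cmd 1: advance +4 → t=5, phase=(0,5,8,8) → FL=S FR=S RL=S RR=S
cmd 2: advance +10 → t=15, phase=(10,3,6,6) → FL=W FR=S RL=S RR=S
cmd 3: advance +8 → t=23, phase=(6,11,2,2) → FL=S FR=W RL=S RR=S
cmd 4: advance +9 → t=32, phase=(3,8,11,11) → FL=S FR=S RL=W RR=W

after cmd 1 (t=5): FL=S FR=S RL=S RR=S
after cmd 2 (t=15): FL=W FR=S RL=S RR=S
after cmd 3 (t=23): FL=S FR=W RL=S RR=S
after cmd 4 (t=32): FL=S FR=S RL=W RR=W


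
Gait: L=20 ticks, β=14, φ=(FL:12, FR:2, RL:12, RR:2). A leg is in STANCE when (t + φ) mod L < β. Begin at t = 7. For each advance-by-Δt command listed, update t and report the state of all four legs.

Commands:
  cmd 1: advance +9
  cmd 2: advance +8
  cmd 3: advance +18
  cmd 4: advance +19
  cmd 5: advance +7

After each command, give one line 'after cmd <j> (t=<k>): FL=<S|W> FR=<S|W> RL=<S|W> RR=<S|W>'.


start t=7: FL=W FR=S RL=W RR=S
cmd 1: advance +9 → t=16, phase=(8,18,8,18) → FL=S FR=W RL=S RR=W
cmd 2: advance +8 → t=24, phase=(16,6,16,6) → FL=W FR=S RL=W RR=S
cmd 3: advance +18 → t=42, phase=(14,4,14,4) → FL=W FR=S RL=W RR=S
cmd 4: advance +19 → t=61, phase=(13,3,13,3) → FL=S FR=S RL=S RR=S
cmd 5: advance +7 → t=68, phase=(0,10,0,10) → FL=S FR=S RL=S RR=S

after cmd 1 (t=16): FL=S FR=W RL=S RR=W
after cmd 2 (t=24): FL=W FR=S RL=W RR=S
after cmd 3 (t=42): FL=W FR=S RL=W RR=S
after cmd 4 (t=61): FL=S FR=S RL=S RR=S
after cmd 5 (t=68): FL=S FR=S RL=S RR=S


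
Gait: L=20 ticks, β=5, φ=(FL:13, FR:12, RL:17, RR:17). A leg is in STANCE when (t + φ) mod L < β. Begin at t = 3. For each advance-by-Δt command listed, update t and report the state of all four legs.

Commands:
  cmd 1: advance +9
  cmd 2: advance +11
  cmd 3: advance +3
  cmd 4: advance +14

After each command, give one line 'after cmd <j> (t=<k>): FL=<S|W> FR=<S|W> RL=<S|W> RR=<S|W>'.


after cmd 1 (t=12): FL=W FR=S RL=W RR=W
after cmd 2 (t=23): FL=W FR=W RL=S RR=S
after cmd 3 (t=26): FL=W FR=W RL=S RR=S
after cmd 4 (t=40): FL=W FR=W RL=W RR=W

start t=3: FL=W FR=W RL=S RR=S
cmd 1: advance +9 → t=12, phase=(5,4,9,9) → FL=W FR=S RL=W RR=W
cmd 2: advance +11 → t=23, phase=(16,15,0,0) → FL=W FR=W RL=S RR=S
cmd 3: advance +3 → t=26, phase=(19,18,3,3) → FL=W FR=W RL=S RR=S
cmd 4: advance +14 → t=40, phase=(13,12,17,17) → FL=W FR=W RL=W RR=W


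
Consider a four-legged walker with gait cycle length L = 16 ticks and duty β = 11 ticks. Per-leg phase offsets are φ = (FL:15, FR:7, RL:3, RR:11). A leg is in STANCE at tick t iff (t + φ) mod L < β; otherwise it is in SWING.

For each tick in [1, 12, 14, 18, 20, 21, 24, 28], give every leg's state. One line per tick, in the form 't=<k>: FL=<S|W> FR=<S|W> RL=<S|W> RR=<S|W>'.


t=1: phase=(0,8,4,12) vs β=11 → FL=S FR=S RL=S RR=W
t=12: phase=(11,3,15,7) vs β=11 → FL=W FR=S RL=W RR=S
t=14: phase=(13,5,1,9) vs β=11 → FL=W FR=S RL=S RR=S
t=18: phase=(1,9,5,13) vs β=11 → FL=S FR=S RL=S RR=W
t=20: phase=(3,11,7,15) vs β=11 → FL=S FR=W RL=S RR=W
t=21: phase=(4,12,8,0) vs β=11 → FL=S FR=W RL=S RR=S
t=24: phase=(7,15,11,3) vs β=11 → FL=S FR=W RL=W RR=S
t=28: phase=(11,3,15,7) vs β=11 → FL=W FR=S RL=W RR=S

t=1: FL=S FR=S RL=S RR=W
t=12: FL=W FR=S RL=W RR=S
t=14: FL=W FR=S RL=S RR=S
t=18: FL=S FR=S RL=S RR=W
t=20: FL=S FR=W RL=S RR=W
t=21: FL=S FR=W RL=S RR=S
t=24: FL=S FR=W RL=W RR=S
t=28: FL=W FR=S RL=W RR=S


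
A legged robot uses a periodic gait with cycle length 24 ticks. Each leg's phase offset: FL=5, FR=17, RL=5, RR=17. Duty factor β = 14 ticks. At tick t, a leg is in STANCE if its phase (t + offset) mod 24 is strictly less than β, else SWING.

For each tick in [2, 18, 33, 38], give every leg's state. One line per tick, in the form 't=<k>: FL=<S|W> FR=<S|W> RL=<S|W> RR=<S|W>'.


t=2: FL=S FR=W RL=S RR=W
t=18: FL=W FR=S RL=W RR=S
t=33: FL=W FR=S RL=W RR=S
t=38: FL=W FR=S RL=W RR=S

t=2: phase=(7,19,7,19) vs β=14 → FL=S FR=W RL=S RR=W
t=18: phase=(23,11,23,11) vs β=14 → FL=W FR=S RL=W RR=S
t=33: phase=(14,2,14,2) vs β=14 → FL=W FR=S RL=W RR=S
t=38: phase=(19,7,19,7) vs β=14 → FL=W FR=S RL=W RR=S


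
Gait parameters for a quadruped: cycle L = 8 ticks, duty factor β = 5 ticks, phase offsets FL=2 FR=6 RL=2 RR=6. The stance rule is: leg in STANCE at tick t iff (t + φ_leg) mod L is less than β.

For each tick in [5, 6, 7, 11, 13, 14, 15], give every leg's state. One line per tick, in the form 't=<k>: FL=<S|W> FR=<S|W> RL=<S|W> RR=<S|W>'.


t=5: FL=W FR=S RL=W RR=S
t=6: FL=S FR=S RL=S RR=S
t=7: FL=S FR=W RL=S RR=W
t=11: FL=W FR=S RL=W RR=S
t=13: FL=W FR=S RL=W RR=S
t=14: FL=S FR=S RL=S RR=S
t=15: FL=S FR=W RL=S RR=W

t=5: phase=(7,3,7,3) vs β=5 → FL=W FR=S RL=W RR=S
t=6: phase=(0,4,0,4) vs β=5 → FL=S FR=S RL=S RR=S
t=7: phase=(1,5,1,5) vs β=5 → FL=S FR=W RL=S RR=W
t=11: phase=(5,1,5,1) vs β=5 → FL=W FR=S RL=W RR=S
t=13: phase=(7,3,7,3) vs β=5 → FL=W FR=S RL=W RR=S
t=14: phase=(0,4,0,4) vs β=5 → FL=S FR=S RL=S RR=S
t=15: phase=(1,5,1,5) vs β=5 → FL=S FR=W RL=S RR=W


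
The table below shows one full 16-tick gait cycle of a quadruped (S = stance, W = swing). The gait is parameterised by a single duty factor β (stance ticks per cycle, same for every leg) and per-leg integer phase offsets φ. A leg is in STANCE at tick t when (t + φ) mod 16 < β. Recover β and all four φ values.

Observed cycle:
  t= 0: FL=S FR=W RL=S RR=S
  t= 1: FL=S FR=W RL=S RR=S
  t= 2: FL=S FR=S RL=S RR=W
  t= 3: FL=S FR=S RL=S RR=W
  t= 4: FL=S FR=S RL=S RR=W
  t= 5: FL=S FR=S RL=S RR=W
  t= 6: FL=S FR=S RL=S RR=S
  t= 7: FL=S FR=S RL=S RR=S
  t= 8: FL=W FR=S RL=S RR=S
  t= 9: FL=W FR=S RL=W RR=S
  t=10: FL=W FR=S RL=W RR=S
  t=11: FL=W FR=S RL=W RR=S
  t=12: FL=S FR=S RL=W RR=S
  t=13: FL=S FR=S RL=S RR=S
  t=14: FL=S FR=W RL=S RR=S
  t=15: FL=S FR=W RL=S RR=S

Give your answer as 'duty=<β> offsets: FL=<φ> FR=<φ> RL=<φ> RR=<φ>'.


duty β = stance ticks per leg = 12
FL: stance ticks = 12; W→S at t=12 → φ=4
FR: stance ticks = 12; W→S at t=2 → φ=14
RL: stance ticks = 12; W→S at t=13 → φ=3
RR: stance ticks = 12; W→S at t=6 → φ=10

duty=12 offsets: FL=4 FR=14 RL=3 RR=10


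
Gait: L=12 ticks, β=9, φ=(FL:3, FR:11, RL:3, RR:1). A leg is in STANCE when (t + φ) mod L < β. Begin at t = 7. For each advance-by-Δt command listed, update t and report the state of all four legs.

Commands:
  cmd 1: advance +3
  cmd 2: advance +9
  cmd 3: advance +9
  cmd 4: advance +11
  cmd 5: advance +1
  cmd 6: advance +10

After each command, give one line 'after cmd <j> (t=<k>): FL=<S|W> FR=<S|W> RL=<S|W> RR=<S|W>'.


after cmd 1 (t=10): FL=S FR=W RL=S RR=W
after cmd 2 (t=19): FL=W FR=S RL=W RR=S
after cmd 3 (t=28): FL=S FR=S RL=S RR=S
after cmd 4 (t=39): FL=S FR=S RL=S RR=S
after cmd 5 (t=40): FL=S FR=S RL=S RR=S
after cmd 6 (t=50): FL=S FR=S RL=S RR=S

start t=7: FL=W FR=S RL=W RR=S
cmd 1: advance +3 → t=10, phase=(1,9,1,11) → FL=S FR=W RL=S RR=W
cmd 2: advance +9 → t=19, phase=(10,6,10,8) → FL=W FR=S RL=W RR=S
cmd 3: advance +9 → t=28, phase=(7,3,7,5) → FL=S FR=S RL=S RR=S
cmd 4: advance +11 → t=39, phase=(6,2,6,4) → FL=S FR=S RL=S RR=S
cmd 5: advance +1 → t=40, phase=(7,3,7,5) → FL=S FR=S RL=S RR=S
cmd 6: advance +10 → t=50, phase=(5,1,5,3) → FL=S FR=S RL=S RR=S


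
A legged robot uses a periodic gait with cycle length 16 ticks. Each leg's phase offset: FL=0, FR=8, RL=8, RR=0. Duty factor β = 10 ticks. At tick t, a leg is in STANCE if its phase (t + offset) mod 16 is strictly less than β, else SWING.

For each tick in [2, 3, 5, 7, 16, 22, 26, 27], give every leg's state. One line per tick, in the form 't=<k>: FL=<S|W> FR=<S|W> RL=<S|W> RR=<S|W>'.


t=2: phase=(2,10,10,2) vs β=10 → FL=S FR=W RL=W RR=S
t=3: phase=(3,11,11,3) vs β=10 → FL=S FR=W RL=W RR=S
t=5: phase=(5,13,13,5) vs β=10 → FL=S FR=W RL=W RR=S
t=7: phase=(7,15,15,7) vs β=10 → FL=S FR=W RL=W RR=S
t=16: phase=(0,8,8,0) vs β=10 → FL=S FR=S RL=S RR=S
t=22: phase=(6,14,14,6) vs β=10 → FL=S FR=W RL=W RR=S
t=26: phase=(10,2,2,10) vs β=10 → FL=W FR=S RL=S RR=W
t=27: phase=(11,3,3,11) vs β=10 → FL=W FR=S RL=S RR=W

t=2: FL=S FR=W RL=W RR=S
t=3: FL=S FR=W RL=W RR=S
t=5: FL=S FR=W RL=W RR=S
t=7: FL=S FR=W RL=W RR=S
t=16: FL=S FR=S RL=S RR=S
t=22: FL=S FR=W RL=W RR=S
t=26: FL=W FR=S RL=S RR=W
t=27: FL=W FR=S RL=S RR=W


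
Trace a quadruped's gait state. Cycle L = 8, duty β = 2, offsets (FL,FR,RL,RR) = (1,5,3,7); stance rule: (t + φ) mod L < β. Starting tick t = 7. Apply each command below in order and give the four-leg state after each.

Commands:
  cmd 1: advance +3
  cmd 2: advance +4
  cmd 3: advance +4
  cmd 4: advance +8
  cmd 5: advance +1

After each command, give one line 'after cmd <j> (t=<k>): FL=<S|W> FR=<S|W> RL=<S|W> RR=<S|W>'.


start t=7: FL=S FR=W RL=W RR=W
cmd 1: advance +3 → t=10, phase=(3,7,5,1) → FL=W FR=W RL=W RR=S
cmd 2: advance +4 → t=14, phase=(7,3,1,5) → FL=W FR=W RL=S RR=W
cmd 3: advance +4 → t=18, phase=(3,7,5,1) → FL=W FR=W RL=W RR=S
cmd 4: advance +8 → t=26, phase=(3,7,5,1) → FL=W FR=W RL=W RR=S
cmd 5: advance +1 → t=27, phase=(4,0,6,2) → FL=W FR=S RL=W RR=W

after cmd 1 (t=10): FL=W FR=W RL=W RR=S
after cmd 2 (t=14): FL=W FR=W RL=S RR=W
after cmd 3 (t=18): FL=W FR=W RL=W RR=S
after cmd 4 (t=26): FL=W FR=W RL=W RR=S
after cmd 5 (t=27): FL=W FR=S RL=W RR=W


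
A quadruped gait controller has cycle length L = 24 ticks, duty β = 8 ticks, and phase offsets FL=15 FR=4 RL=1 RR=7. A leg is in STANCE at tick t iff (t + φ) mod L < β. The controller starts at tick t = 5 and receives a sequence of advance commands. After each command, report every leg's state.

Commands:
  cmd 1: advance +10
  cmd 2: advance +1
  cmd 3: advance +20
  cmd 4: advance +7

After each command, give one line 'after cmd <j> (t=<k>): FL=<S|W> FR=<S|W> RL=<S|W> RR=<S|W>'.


after cmd 1 (t=15): FL=S FR=W RL=W RR=W
after cmd 2 (t=16): FL=S FR=W RL=W RR=W
after cmd 3 (t=36): FL=S FR=W RL=W RR=W
after cmd 4 (t=43): FL=W FR=W RL=W RR=S

start t=5: FL=W FR=W RL=S RR=W
cmd 1: advance +10 → t=15, phase=(6,19,16,22) → FL=S FR=W RL=W RR=W
cmd 2: advance +1 → t=16, phase=(7,20,17,23) → FL=S FR=W RL=W RR=W
cmd 3: advance +20 → t=36, phase=(3,16,13,19) → FL=S FR=W RL=W RR=W
cmd 4: advance +7 → t=43, phase=(10,23,20,2) → FL=W FR=W RL=W RR=S


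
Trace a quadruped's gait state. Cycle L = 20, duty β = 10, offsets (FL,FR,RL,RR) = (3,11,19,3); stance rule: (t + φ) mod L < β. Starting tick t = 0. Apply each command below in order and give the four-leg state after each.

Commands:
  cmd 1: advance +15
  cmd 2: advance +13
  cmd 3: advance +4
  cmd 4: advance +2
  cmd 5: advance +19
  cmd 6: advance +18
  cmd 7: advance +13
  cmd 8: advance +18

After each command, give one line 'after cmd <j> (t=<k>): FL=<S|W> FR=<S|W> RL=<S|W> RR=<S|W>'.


start t=0: FL=S FR=W RL=W RR=S
cmd 1: advance +15 → t=15, phase=(18,6,14,18) → FL=W FR=S RL=W RR=W
cmd 2: advance +13 → t=28, phase=(11,19,7,11) → FL=W FR=W RL=S RR=W
cmd 3: advance +4 → t=32, phase=(15,3,11,15) → FL=W FR=S RL=W RR=W
cmd 4: advance +2 → t=34, phase=(17,5,13,17) → FL=W FR=S RL=W RR=W
cmd 5: advance +19 → t=53, phase=(16,4,12,16) → FL=W FR=S RL=W RR=W
cmd 6: advance +18 → t=71, phase=(14,2,10,14) → FL=W FR=S RL=W RR=W
cmd 7: advance +13 → t=84, phase=(7,15,3,7) → FL=S FR=W RL=S RR=S
cmd 8: advance +18 → t=102, phase=(5,13,1,5) → FL=S FR=W RL=S RR=S

after cmd 1 (t=15): FL=W FR=S RL=W RR=W
after cmd 2 (t=28): FL=W FR=W RL=S RR=W
after cmd 3 (t=32): FL=W FR=S RL=W RR=W
after cmd 4 (t=34): FL=W FR=S RL=W RR=W
after cmd 5 (t=53): FL=W FR=S RL=W RR=W
after cmd 6 (t=71): FL=W FR=S RL=W RR=W
after cmd 7 (t=84): FL=S FR=W RL=S RR=S
after cmd 8 (t=102): FL=S FR=W RL=S RR=S


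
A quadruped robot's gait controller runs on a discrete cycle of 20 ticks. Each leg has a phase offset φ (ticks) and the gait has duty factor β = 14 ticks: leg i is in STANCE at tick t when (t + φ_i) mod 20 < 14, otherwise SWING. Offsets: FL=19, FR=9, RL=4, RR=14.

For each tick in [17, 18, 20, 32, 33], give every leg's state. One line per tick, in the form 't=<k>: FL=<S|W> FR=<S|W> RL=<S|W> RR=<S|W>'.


t=17: FL=W FR=S RL=S RR=S
t=18: FL=W FR=S RL=S RR=S
t=20: FL=W FR=S RL=S RR=W
t=32: FL=S FR=S RL=W RR=S
t=33: FL=S FR=S RL=W RR=S

t=17: phase=(16,6,1,11) vs β=14 → FL=W FR=S RL=S RR=S
t=18: phase=(17,7,2,12) vs β=14 → FL=W FR=S RL=S RR=S
t=20: phase=(19,9,4,14) vs β=14 → FL=W FR=S RL=S RR=W
t=32: phase=(11,1,16,6) vs β=14 → FL=S FR=S RL=W RR=S
t=33: phase=(12,2,17,7) vs β=14 → FL=S FR=S RL=W RR=S


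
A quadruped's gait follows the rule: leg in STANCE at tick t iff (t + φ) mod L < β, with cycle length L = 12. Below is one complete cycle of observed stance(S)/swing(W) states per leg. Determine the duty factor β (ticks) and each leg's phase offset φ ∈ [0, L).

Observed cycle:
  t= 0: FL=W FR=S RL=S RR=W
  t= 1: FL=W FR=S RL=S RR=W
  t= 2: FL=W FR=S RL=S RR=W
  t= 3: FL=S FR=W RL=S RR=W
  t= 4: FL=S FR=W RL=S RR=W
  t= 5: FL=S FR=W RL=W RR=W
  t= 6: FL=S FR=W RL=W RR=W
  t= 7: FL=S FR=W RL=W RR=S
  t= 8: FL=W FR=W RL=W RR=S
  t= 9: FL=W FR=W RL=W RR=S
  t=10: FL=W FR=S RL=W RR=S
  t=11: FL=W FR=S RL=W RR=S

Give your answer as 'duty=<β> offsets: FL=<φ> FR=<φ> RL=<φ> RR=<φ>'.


duty β = stance ticks per leg = 5
FL: stance ticks = 5; W→S at t=3 → φ=9
FR: stance ticks = 5; W→S at t=10 → φ=2
RL: stance ticks = 5; W→S at t=0 → φ=0
RR: stance ticks = 5; W→S at t=7 → φ=5

duty=5 offsets: FL=9 FR=2 RL=0 RR=5


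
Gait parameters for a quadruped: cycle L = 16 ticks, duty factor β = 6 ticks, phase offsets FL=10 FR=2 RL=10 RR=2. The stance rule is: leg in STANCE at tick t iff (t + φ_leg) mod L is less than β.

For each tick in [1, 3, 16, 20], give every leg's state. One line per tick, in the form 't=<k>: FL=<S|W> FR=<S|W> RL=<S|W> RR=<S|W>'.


t=1: FL=W FR=S RL=W RR=S
t=3: FL=W FR=S RL=W RR=S
t=16: FL=W FR=S RL=W RR=S
t=20: FL=W FR=W RL=W RR=W

t=1: phase=(11,3,11,3) vs β=6 → FL=W FR=S RL=W RR=S
t=3: phase=(13,5,13,5) vs β=6 → FL=W FR=S RL=W RR=S
t=16: phase=(10,2,10,2) vs β=6 → FL=W FR=S RL=W RR=S
t=20: phase=(14,6,14,6) vs β=6 → FL=W FR=W RL=W RR=W


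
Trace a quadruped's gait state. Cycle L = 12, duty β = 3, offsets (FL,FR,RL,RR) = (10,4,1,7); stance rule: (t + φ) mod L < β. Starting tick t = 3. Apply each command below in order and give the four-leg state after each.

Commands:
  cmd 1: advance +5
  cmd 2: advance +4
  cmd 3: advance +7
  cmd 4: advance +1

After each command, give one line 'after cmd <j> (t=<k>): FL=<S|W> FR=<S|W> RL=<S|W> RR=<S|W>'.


start t=3: FL=S FR=W RL=W RR=W
cmd 1: advance +5 → t=8, phase=(6,0,9,3) → FL=W FR=S RL=W RR=W
cmd 2: advance +4 → t=12, phase=(10,4,1,7) → FL=W FR=W RL=S RR=W
cmd 3: advance +7 → t=19, phase=(5,11,8,2) → FL=W FR=W RL=W RR=S
cmd 4: advance +1 → t=20, phase=(6,0,9,3) → FL=W FR=S RL=W RR=W

after cmd 1 (t=8): FL=W FR=S RL=W RR=W
after cmd 2 (t=12): FL=W FR=W RL=S RR=W
after cmd 3 (t=19): FL=W FR=W RL=W RR=S
after cmd 4 (t=20): FL=W FR=S RL=W RR=W


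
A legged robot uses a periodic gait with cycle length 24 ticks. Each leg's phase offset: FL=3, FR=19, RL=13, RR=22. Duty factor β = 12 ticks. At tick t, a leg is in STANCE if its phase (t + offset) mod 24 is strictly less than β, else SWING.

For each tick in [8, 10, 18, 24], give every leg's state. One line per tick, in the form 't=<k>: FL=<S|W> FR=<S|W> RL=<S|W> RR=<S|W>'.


t=8: FL=S FR=S RL=W RR=S
t=10: FL=W FR=S RL=W RR=S
t=18: FL=W FR=W RL=S RR=W
t=24: FL=S FR=W RL=W RR=W

t=8: phase=(11,3,21,6) vs β=12 → FL=S FR=S RL=W RR=S
t=10: phase=(13,5,23,8) vs β=12 → FL=W FR=S RL=W RR=S
t=18: phase=(21,13,7,16) vs β=12 → FL=W FR=W RL=S RR=W
t=24: phase=(3,19,13,22) vs β=12 → FL=S FR=W RL=W RR=W


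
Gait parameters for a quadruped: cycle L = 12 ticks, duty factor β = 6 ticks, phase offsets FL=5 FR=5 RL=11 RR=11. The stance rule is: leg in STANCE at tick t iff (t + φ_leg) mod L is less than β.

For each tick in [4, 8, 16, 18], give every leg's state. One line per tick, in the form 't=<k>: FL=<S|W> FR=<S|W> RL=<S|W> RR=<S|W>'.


t=4: FL=W FR=W RL=S RR=S
t=8: FL=S FR=S RL=W RR=W
t=16: FL=W FR=W RL=S RR=S
t=18: FL=W FR=W RL=S RR=S

t=4: phase=(9,9,3,3) vs β=6 → FL=W FR=W RL=S RR=S
t=8: phase=(1,1,7,7) vs β=6 → FL=S FR=S RL=W RR=W
t=16: phase=(9,9,3,3) vs β=6 → FL=W FR=W RL=S RR=S
t=18: phase=(11,11,5,5) vs β=6 → FL=W FR=W RL=S RR=S


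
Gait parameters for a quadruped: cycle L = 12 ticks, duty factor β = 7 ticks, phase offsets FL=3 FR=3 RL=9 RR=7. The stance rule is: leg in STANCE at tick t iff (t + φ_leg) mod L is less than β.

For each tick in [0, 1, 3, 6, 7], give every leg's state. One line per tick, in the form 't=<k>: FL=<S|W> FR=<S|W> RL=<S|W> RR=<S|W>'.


t=0: phase=(3,3,9,7) vs β=7 → FL=S FR=S RL=W RR=W
t=1: phase=(4,4,10,8) vs β=7 → FL=S FR=S RL=W RR=W
t=3: phase=(6,6,0,10) vs β=7 → FL=S FR=S RL=S RR=W
t=6: phase=(9,9,3,1) vs β=7 → FL=W FR=W RL=S RR=S
t=7: phase=(10,10,4,2) vs β=7 → FL=W FR=W RL=S RR=S

t=0: FL=S FR=S RL=W RR=W
t=1: FL=S FR=S RL=W RR=W
t=3: FL=S FR=S RL=S RR=W
t=6: FL=W FR=W RL=S RR=S
t=7: FL=W FR=W RL=S RR=S


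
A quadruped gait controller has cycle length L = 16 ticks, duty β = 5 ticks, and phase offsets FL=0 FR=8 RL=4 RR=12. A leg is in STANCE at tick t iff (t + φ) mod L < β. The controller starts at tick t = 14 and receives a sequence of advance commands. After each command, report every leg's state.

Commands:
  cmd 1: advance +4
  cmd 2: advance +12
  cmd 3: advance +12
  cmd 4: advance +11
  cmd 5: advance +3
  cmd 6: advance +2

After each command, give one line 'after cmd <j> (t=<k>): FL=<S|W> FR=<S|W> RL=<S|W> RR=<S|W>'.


after cmd 1 (t=18): FL=S FR=W RL=W RR=W
after cmd 2 (t=30): FL=W FR=W RL=S RR=W
after cmd 3 (t=42): FL=W FR=S RL=W RR=W
after cmd 4 (t=53): FL=W FR=W RL=W RR=S
after cmd 5 (t=56): FL=W FR=S RL=W RR=S
after cmd 6 (t=58): FL=W FR=S RL=W RR=W

start t=14: FL=W FR=W RL=S RR=W
cmd 1: advance +4 → t=18, phase=(2,10,6,14) → FL=S FR=W RL=W RR=W
cmd 2: advance +12 → t=30, phase=(14,6,2,10) → FL=W FR=W RL=S RR=W
cmd 3: advance +12 → t=42, phase=(10,2,14,6) → FL=W FR=S RL=W RR=W
cmd 4: advance +11 → t=53, phase=(5,13,9,1) → FL=W FR=W RL=W RR=S
cmd 5: advance +3 → t=56, phase=(8,0,12,4) → FL=W FR=S RL=W RR=S
cmd 6: advance +2 → t=58, phase=(10,2,14,6) → FL=W FR=S RL=W RR=W


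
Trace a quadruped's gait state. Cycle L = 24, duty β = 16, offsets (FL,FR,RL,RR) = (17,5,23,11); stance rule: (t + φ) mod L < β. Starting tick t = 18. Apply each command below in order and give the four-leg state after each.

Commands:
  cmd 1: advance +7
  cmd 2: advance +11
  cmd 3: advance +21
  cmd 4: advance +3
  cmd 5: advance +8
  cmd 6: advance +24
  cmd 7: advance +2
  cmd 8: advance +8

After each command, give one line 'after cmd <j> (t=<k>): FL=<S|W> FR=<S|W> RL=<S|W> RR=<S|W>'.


start t=18: FL=S FR=W RL=W RR=S
cmd 1: advance +7 → t=25, phase=(18,6,0,12) → FL=W FR=S RL=S RR=S
cmd 2: advance +11 → t=36, phase=(5,17,11,23) → FL=S FR=W RL=S RR=W
cmd 3: advance +21 → t=57, phase=(2,14,8,20) → FL=S FR=S RL=S RR=W
cmd 4: advance +3 → t=60, phase=(5,17,11,23) → FL=S FR=W RL=S RR=W
cmd 5: advance +8 → t=68, phase=(13,1,19,7) → FL=S FR=S RL=W RR=S
cmd 6: advance +24 → t=92, phase=(13,1,19,7) → FL=S FR=S RL=W RR=S
cmd 7: advance +2 → t=94, phase=(15,3,21,9) → FL=S FR=S RL=W RR=S
cmd 8: advance +8 → t=102, phase=(23,11,5,17) → FL=W FR=S RL=S RR=W

after cmd 1 (t=25): FL=W FR=S RL=S RR=S
after cmd 2 (t=36): FL=S FR=W RL=S RR=W
after cmd 3 (t=57): FL=S FR=S RL=S RR=W
after cmd 4 (t=60): FL=S FR=W RL=S RR=W
after cmd 5 (t=68): FL=S FR=S RL=W RR=S
after cmd 6 (t=92): FL=S FR=S RL=W RR=S
after cmd 7 (t=94): FL=S FR=S RL=W RR=S
after cmd 8 (t=102): FL=W FR=S RL=S RR=W


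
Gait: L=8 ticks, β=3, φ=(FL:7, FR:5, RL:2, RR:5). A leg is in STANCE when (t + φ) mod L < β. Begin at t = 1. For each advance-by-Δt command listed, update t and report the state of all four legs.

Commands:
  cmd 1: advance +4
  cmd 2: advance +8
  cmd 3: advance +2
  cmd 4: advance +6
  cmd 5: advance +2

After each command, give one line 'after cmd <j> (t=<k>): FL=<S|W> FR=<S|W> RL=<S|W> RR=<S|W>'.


after cmd 1 (t=5): FL=W FR=S RL=W RR=S
after cmd 2 (t=13): FL=W FR=S RL=W RR=S
after cmd 3 (t=15): FL=W FR=W RL=S RR=W
after cmd 4 (t=21): FL=W FR=S RL=W RR=S
after cmd 5 (t=23): FL=W FR=W RL=S RR=W

start t=1: FL=S FR=W RL=W RR=W
cmd 1: advance +4 → t=5, phase=(4,2,7,2) → FL=W FR=S RL=W RR=S
cmd 2: advance +8 → t=13, phase=(4,2,7,2) → FL=W FR=S RL=W RR=S
cmd 3: advance +2 → t=15, phase=(6,4,1,4) → FL=W FR=W RL=S RR=W
cmd 4: advance +6 → t=21, phase=(4,2,7,2) → FL=W FR=S RL=W RR=S
cmd 5: advance +2 → t=23, phase=(6,4,1,4) → FL=W FR=W RL=S RR=W


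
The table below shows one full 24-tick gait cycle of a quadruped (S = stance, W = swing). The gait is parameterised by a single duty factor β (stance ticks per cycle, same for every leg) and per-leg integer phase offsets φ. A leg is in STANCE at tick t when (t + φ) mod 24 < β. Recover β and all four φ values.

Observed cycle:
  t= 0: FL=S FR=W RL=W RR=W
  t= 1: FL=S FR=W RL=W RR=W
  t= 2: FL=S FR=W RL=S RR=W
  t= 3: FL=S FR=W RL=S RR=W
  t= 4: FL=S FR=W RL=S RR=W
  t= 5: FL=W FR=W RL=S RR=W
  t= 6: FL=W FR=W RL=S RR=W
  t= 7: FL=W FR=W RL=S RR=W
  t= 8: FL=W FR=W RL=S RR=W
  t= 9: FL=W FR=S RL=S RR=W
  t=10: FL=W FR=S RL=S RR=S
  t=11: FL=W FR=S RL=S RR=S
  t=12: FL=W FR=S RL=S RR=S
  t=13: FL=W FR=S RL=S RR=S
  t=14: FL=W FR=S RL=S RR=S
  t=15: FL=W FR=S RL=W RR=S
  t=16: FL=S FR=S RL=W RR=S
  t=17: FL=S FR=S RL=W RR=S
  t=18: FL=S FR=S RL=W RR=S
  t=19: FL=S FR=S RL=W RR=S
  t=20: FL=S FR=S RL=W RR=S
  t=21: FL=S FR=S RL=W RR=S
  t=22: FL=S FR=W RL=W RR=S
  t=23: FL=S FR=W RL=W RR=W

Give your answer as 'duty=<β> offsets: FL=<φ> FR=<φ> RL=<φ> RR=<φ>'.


duty=13 offsets: FL=8 FR=15 RL=22 RR=14

duty β = stance ticks per leg = 13
FL: stance ticks = 13; W→S at t=16 → φ=8
FR: stance ticks = 13; W→S at t=9 → φ=15
RL: stance ticks = 13; W→S at t=2 → φ=22
RR: stance ticks = 13; W→S at t=10 → φ=14


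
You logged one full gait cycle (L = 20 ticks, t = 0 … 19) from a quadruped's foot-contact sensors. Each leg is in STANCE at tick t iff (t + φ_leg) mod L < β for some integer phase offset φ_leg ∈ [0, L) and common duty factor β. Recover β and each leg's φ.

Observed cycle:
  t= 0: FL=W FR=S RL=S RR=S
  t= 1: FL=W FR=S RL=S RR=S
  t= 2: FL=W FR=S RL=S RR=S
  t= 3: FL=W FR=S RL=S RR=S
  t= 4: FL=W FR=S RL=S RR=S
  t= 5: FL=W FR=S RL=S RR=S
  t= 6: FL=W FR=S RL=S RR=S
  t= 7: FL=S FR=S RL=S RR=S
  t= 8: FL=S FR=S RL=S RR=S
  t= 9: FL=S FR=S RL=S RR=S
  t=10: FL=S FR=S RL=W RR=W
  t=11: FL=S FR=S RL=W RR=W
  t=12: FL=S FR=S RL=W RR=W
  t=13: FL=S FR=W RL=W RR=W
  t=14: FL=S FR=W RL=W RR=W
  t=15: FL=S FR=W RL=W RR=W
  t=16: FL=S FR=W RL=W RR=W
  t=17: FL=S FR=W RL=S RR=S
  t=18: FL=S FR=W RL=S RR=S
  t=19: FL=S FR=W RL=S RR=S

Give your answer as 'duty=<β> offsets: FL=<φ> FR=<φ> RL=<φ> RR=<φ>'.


duty β = stance ticks per leg = 13
FL: stance ticks = 13; W→S at t=7 → φ=13
FR: stance ticks = 13; W→S at t=0 → φ=0
RL: stance ticks = 13; W→S at t=17 → φ=3
RR: stance ticks = 13; W→S at t=17 → φ=3

duty=13 offsets: FL=13 FR=0 RL=3 RR=3
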